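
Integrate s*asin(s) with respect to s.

s**2*asin(s)/2 + s*sqrt(-s**2 + 1)/4 - asin(s)/4 + C

Use integration by parts with u = arcsin(s), dv = s ds.
Then du = 1/sqrt(-s**2 + 1) ds.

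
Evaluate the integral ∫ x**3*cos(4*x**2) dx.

Let u = x², du = 2x dx; rewrite as (1/2)∫ u^1·cos(4u) du.
Now integrate by parts 1 time.

x**2*sin(4*x**2)/8 + cos(4*x**2)/32 + C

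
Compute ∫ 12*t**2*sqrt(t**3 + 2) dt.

8*(t**3 + 2)**(3/2)/3 + C

Let u = t**3 + 2, so du = (3*t**2) dt.
Rewriting, the integral becomes 4·∫ √u du = 4·(2/3)u^(3/2).
Substituting back, u = t**3 + 2.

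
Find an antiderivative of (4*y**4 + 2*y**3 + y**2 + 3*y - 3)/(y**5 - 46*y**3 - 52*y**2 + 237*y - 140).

Factor the denominator: (y - 7)*(y - 1)**2*(y + 4)*(y + 5).
Partial-fraction decomposition: 2257/(432*(y + 5)) - 897/(275*(y + 4)) - 32/(225*(y - 1)) - 7/(180*(y - 1)**2) + 10357/(4752*(y - 7)).
Integrate each term; A/(y−a) gives A·log|y−a|; A/(y−a)² gives −A/(y−a).

10357*log(y - 7)/4752 - 32*log(y - 1)/225 - 897*log(y + 4)/275 + 2257*log(y + 5)/432 + 7/(180*y - 180) + C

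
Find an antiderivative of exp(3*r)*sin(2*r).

Let I denote the integral. Integrate by parts with u = sin(2*r), dv = exp(3*r) dr, so v = exp(3*r)/3: I = exp(3*r)*sin(2*r)/3 − (2/3)·∫ exp(3*r)*cos(2*r) dr.
Apply parts again with u = cos(2*r), dv = exp(3*r) dr: ∫ exp(3*r)*cos(2*r) dr = exp(3*r)*cos(2*r)/3 + (2/3)·I. Substituting back brings back I: I = exp(3*r)*sin(2*r)/3 - 2*exp(3*r)*cos(2*r)/9 − (4/9)·I.
Solving for I: (1 + 4/9)·I equals the remaining terms, so I = (9/13)·(exp(3*r)*sin(2*r)/3 - 2*exp(3*r)*cos(2*r)/9).

3*exp(3*r)*sin(2*r)/13 - 2*exp(3*r)*cos(2*r)/13 + C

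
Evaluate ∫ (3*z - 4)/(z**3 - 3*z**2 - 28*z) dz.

Factor the denominator: z*(z - 7)*(z + 4).
Partial-fraction decomposition: -4/(11*(z + 4)) + 17/(77*(z - 7)) + 1/(7*z).
Integrate each term: A/(z−a) contributes A·log|z−a|.

log(z)/7 + 17*log(z - 7)/77 - 4*log(z + 4)/11 + C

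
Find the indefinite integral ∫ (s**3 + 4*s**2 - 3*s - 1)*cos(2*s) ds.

s**3*sin(2*s)/2 + 2*s**2*sin(2*s) + 3*s**2*cos(2*s)/4 - 9*s*sin(2*s)/4 + 2*s*cos(2*s) - 3*sin(2*s)/2 - 9*cos(2*s)/8 + C

Use integration by parts with u = s**3 + 4*s**2 - 3*s - 1, dv = cos(2*s) ds, so v = sin(2*s)/2.
Apply parts 3 times (tabular method): alternate signs, differentiate u down to 0, integrate dv up.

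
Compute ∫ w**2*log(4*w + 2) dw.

Use integration by parts with u = log(4*w + 2), dv = w**2 dw.
Then du = 4/(4*w + 2) dw and v = w**3/3.

w**3*log(4*w + 2)/3 - w**3/9 + w**2/12 - w/12 + log(2*w + 1)/24 + C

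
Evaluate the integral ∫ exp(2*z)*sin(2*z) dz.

Let I denote the integral. Integrate by parts with u = sin(2*z), dv = exp(2*z) dz, so v = exp(2*z)/2: I = exp(2*z)*sin(2*z)/2 − ∫ exp(2*z)*cos(2*z) dz.
Apply parts again with u = cos(2*z), dv = exp(2*z) dz: ∫ exp(2*z)*cos(2*z) dz = exp(2*z)*cos(2*z)/2 + I. Substituting back brings back I: I = exp(2*z)*sin(2*z)/2 - exp(2*z)*cos(2*z)/2 − I.
Solving for I: (1 + 1)·I equals the remaining terms, so I = (1/2)·(exp(2*z)*sin(2*z)/2 - exp(2*z)*cos(2*z)/2).

exp(2*z)*sin(2*z)/4 - exp(2*z)*cos(2*z)/4 + C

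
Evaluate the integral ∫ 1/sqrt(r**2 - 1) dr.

log(r + sqrt(r**2 - 1)) + C

Substitute r = sec(θ), so dr = sec(θ)*tan(θ) dθ and the radical becomes sqrt(r**2 - 1) = tan(θ) by the Pythagorean identity.
Integrate the resulting trig expression in θ, then back-substitute sec(θ) = r, tan(θ) = sqrt(r**2 - 1) (absorbing any constant into C).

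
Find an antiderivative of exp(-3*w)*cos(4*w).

Let I denote the integral. Integrate by parts with u = cos(4*w), dv = exp(-3*w) dw, so v = -exp(-3*w)/3: I = -exp(-3*w)*cos(4*w)/3 − (4/3)·∫ exp(-3*w)*sin(4*w) dw.
Apply parts again with u = sin(4*w), dv = exp(-3*w) dw: ∫ exp(-3*w)*sin(4*w) dw = -exp(-3*w)*sin(4*w)/3 + (4/3)·I. Substituting back brings back I: I = 4*exp(-3*w)*sin(4*w)/9 - exp(-3*w)*cos(4*w)/3 − (16/9)·I.
Solving for I: (1 + 16/9)·I equals the remaining terms, so I = (9/25)·(4*exp(-3*w)*sin(4*w)/9 - exp(-3*w)*cos(4*w)/3).

4*exp(-3*w)*sin(4*w)/25 - 3*exp(-3*w)*cos(4*w)/25 + C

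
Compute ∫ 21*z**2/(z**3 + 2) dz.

Let u = z**3 + 2, so du = (3*z**2) dz.
Rewriting, the integral becomes 7·∫ 1/u du = 7·log(u).
Substituting back, u = z**3 + 2.

7*log(z**3 + 2) + C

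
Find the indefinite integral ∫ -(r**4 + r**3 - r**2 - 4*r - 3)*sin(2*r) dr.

r**4*cos(2*r)/2 - r**3*sin(2*r) + r**3*cos(2*r)/2 - 3*r**2*sin(2*r)/4 - 2*r**2*cos(2*r) + 2*r*sin(2*r) - 11*r*cos(2*r)/4 + 11*sin(2*r)/8 - cos(2*r)/2 + C

Use integration by parts with u = r**4 + r**3 - r**2 - 4*r - 3, dv = -sin(2*r) dr, so v = cos(2*r)/2.
Apply parts 4 times (tabular method): alternate signs, differentiate u down to 0, integrate dv up.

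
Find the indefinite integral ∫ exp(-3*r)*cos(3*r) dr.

Let I denote the integral. Integrate by parts with u = cos(3*r), dv = exp(-3*r) dr, so v = -exp(-3*r)/3: I = -exp(-3*r)*cos(3*r)/3 − ∫ exp(-3*r)*sin(3*r) dr.
Apply parts again with u = sin(3*r), dv = exp(-3*r) dr: ∫ exp(-3*r)*sin(3*r) dr = -exp(-3*r)*sin(3*r)/3 + I. Substituting back brings back I: I = exp(-3*r)*sin(3*r)/3 - exp(-3*r)*cos(3*r)/3 − I.
Solving for I: (1 + 1)·I equals the remaining terms, so I = (1/2)·(exp(-3*r)*sin(3*r)/3 - exp(-3*r)*cos(3*r)/3).

exp(-3*r)*sin(3*r)/6 - exp(-3*r)*cos(3*r)/6 + C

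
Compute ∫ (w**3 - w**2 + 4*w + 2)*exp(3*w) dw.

Use integration by parts with u = w**3 - w**2 + 4*w + 2, dv = exp(3*w) dw, so v = exp(3*w)/3.
Apply parts 3 times (tabular method): alternate signs, differentiate u down to 0, integrate dv up.

(9*w**3 - 18*w**2 + 48*w + 2)*exp(3*w)/27 + C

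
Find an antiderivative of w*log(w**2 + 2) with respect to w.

Let u = w**2 + 2, so du = (2*w) dw.
The integral becomes (1/2)·∫ log(u) du; integrate by parts with u′=log(u), dv′=du.

w**2*log(w**2 + 2)/2 - w**2/2 + log(w**2 + 2) + C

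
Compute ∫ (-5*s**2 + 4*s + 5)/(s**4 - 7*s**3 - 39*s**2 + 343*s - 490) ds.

Factor the denominator: (s - 7)*(s - 5)*(s - 2)*(s + 7).
Partial-fraction decomposition: 67/(378*(s + 7)) - 7/(135*(s - 2)) + 25/(18*(s - 5)) - 53/(35*(s - 7)).
Integrate each term: A/(s−a) contributes A·log|s−a|.

-53*log(s - 7)/35 + 25*log(s - 5)/18 - 7*log(s - 2)/135 + 67*log(s + 7)/378 + C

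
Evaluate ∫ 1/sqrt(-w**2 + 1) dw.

asin(w) + C

Substitute w = sin(θ), so dw = cos(θ) dθ and the radical becomes sqrt(-w**2 + 1) = cos(θ) by the Pythagorean identity.
Integrate the resulting trig expression in θ, then back-substitute θ = asin(w), sin(θ) = w, cos(θ) = sqrt(-w**2 + 1) (absorbing any constant into C).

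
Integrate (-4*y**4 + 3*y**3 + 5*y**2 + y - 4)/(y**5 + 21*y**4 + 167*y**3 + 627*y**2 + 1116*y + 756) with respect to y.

Factor the denominator: (y + 2)*(y + 3)**2*(y + 6)*(y + 7).
Partial-fraction decomposition: -10399/(80*(y + 7)) + 2831/(18*(y + 6)) - 3973/(144*(y + 3)) + 367/(12*(y + 3)**2) - 37/(10*(y + 2)).
Integrate each term; A/(y−a) gives A·log|y−a|; A/(y−a)² gives −A/(y−a).

-37*log(y + 2)/10 - 3973*log(y + 3)/144 + 2831*log(y + 6)/18 - 10399*log(y + 7)/80 - 367/(12*y + 36) + C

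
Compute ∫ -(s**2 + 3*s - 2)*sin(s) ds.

Use integration by parts with u = s**2 + 3*s - 2, dv = -sin(s) ds, so v = cos(s).
Apply parts 2 times (tabular method): alternate signs, differentiate u down to 0, integrate dv up.

s**2*cos(s) - 2*s*sin(s) + 3*s*cos(s) - 3*sin(s) - 4*cos(s) + C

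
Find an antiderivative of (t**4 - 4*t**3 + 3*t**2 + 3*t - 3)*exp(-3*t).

(-27*t**4 + 72*t**3 - 9*t**2 - 87*t + 52)*exp(-3*t)/81 + C

Use integration by parts with u = t**4 - 4*t**3 + 3*t**2 + 3*t - 3, dv = exp(-3*t) dt, so v = -exp(-3*t)/3.
Apply parts 4 times (tabular method): alternate signs, differentiate u down to 0, integrate dv up.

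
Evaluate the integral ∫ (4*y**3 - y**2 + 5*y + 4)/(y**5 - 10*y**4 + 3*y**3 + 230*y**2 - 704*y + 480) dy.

431*log(y - 6)/110 - 611*log(y - 4)/162 - 2*log(y - 1)/45 - 91*log(y + 5)/891 + 44/(9*y - 36) + C

Factor the denominator: (y - 6)*(y - 4)**2*(y - 1)*(y + 5).
Partial-fraction decomposition: -91/(891*(y + 5)) - 2/(45*(y - 1)) - 611/(162*(y - 4)) - 44/(9*(y - 4)**2) + 431/(110*(y - 6)).
Integrate each term; A/(y−a) gives A·log|y−a|; A/(y−a)² gives −A/(y−a).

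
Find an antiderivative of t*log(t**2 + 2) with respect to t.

t**2*log(t**2 + 2)/2 - t**2/2 + log(t**2 + 2) + C

Let u = t**2 + 2, so du = (2*t) dt.
The integral becomes (1/2)·∫ log(u) du; integrate by parts with u′=log(u), dv′=du.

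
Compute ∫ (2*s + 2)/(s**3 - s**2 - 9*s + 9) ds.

2*log(s - 3)/3 - log(s - 1)/2 - log(s + 3)/6 + C

Factor the denominator: (s - 3)*(s - 1)*(s + 3).
Partial-fraction decomposition: -1/(6*(s + 3)) - 1/(2*(s - 1)) + 2/(3*(s - 3)).
Integrate each term: A/(s−a) contributes A·log|s−a|.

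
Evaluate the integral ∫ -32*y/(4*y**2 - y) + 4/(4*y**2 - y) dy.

-4*log(4*y**2 - y) + C

Let u = 4*y**2 - y, so du = (8*y - 1) dy.
Rewriting, the integral becomes -4·∫ 1/u du = -4·log(u).
Substituting back, u = 4*y**2 - y.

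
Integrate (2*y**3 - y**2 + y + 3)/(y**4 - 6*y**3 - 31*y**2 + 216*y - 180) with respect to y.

27*log(y - 6)/4 - 233*log(y - 5)/44 + log(y - 1)/28 + 157*log(y + 6)/308 + C

Factor the denominator: (y - 6)*(y - 5)*(y - 1)*(y + 6).
Partial-fraction decomposition: 157/(308*(y + 6)) + 1/(28*(y - 1)) - 233/(44*(y - 5)) + 27/(4*(y - 6)).
Integrate each term: A/(y−a) contributes A·log|y−a|.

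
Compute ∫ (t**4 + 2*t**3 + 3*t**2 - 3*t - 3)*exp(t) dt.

Use integration by parts with u = t**4 + 2*t**3 + 3*t**2 - 3*t - 3, dv = exp(t) dt, so v = exp(t).
Apply parts 4 times (tabular method): alternate signs, differentiate u down to 0, integrate dv up.

(t**4 - 2*t**3 + 9*t**2 - 21*t + 18)*exp(t) + C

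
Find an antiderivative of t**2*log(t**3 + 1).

Let u = t**3 + 1, so du = (3*t**2) dt.
The integral becomes (1/3)·∫ log(u) du; integrate by parts with u′=log(u), dv′=du.

t**3*log(t**3 + 1)/3 - t**3/3 + log(t**3 + 1)/3 + C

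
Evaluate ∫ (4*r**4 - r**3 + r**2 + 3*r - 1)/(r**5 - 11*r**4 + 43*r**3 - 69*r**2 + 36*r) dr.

-log(r)/36 + 329*log(r - 4)/4 - 1399*log(r - 3)/18 - log(r - 1)/2 + 157/(3*r - 9) + C

Factor the denominator: r*(r - 4)*(r - 3)**2*(r - 1).
Partial-fraction decomposition: -1/(2*(r - 1)) - 1399/(18*(r - 3)) - 157/(3*(r - 3)**2) + 329/(4*(r - 4)) - 1/(36*r).
Integrate each term; A/(r−a) gives A·log|r−a|; A/(r−a)² gives −A/(r−a).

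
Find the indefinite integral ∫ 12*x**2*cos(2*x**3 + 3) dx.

2*sin(2*x**3 + 3) + C

Let u = 2*x**3 + 3, so du = (6*x**2) dx.
Rewriting, the integral becomes 2·∫ cos(u) du = 2·sin(u).
Substituting back, u = 2*x**3 + 3.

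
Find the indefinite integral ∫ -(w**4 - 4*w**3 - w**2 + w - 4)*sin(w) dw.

Use integration by parts with u = w**4 - 4*w**3 - w**2 + w - 4, dv = -sin(w) dw, so v = cos(w).
Apply parts 4 times (tabular method): alternate signs, differentiate u down to 0, integrate dv up.

w**4*cos(w) - 4*w**3*sin(w) - 4*w**3*cos(w) + 12*w**2*sin(w) - 13*w**2*cos(w) + 26*w*sin(w) + 25*w*cos(w) - 25*sin(w) + 22*cos(w) + C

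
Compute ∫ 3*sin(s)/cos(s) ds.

-3*log(cos(s)) + C

Let u = cos(s), so du = (-sin(s)) ds.
Rewriting, the integral becomes -3·∫ 1/u du = -3·log(u).
Substituting back, u = cos(s).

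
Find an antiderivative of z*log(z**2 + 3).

z**2*log(z**2 + 3)/2 - z**2/2 + 3*log(z**2 + 3)/2 + C

Let u = z**2 + 3, so du = (2*z) dz.
The integral becomes (1/2)·∫ log(u) du; integrate by parts with u′=log(u), dv′=du.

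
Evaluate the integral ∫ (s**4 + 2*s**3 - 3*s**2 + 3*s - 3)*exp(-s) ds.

Use integration by parts with u = s**4 + 2*s**3 - 3*s**2 + 3*s - 3, dv = exp(-s) ds, so v = -exp(-s).
Apply parts 4 times (tabular method): alternate signs, differentiate u down to 0, integrate dv up.

(-s**4 - 6*s**3 - 15*s**2 - 33*s - 30)*exp(-s) + C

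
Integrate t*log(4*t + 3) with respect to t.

Use integration by parts with u = log(4*t + 3), dv = t dt.
Then du = 4/(4*t + 3) dt and v = t**2/2.

t**2*log(4*t + 3)/2 - t**2/4 + 3*t/8 - 9*log(4*t + 3)/32 + C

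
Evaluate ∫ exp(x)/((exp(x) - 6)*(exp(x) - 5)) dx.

Let u = e^x, du = e^x dx.
The integral becomes ∫ du/((u-5)(u-6)); decompose into partial fractions.

log(exp(x) - 6) - log(exp(x) - 5) + C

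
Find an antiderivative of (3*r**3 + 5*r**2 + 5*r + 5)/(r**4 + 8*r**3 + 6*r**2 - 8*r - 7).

9*log(r - 1)/16 - 7*log(r + 1)/18 + 407*log(r + 7)/144 + 1/(6*r + 6) + C

Factor the denominator: (r - 1)*(r + 1)**2*(r + 7).
Partial-fraction decomposition: 407/(144*(r + 7)) - 7/(18*(r + 1)) - 1/(6*(r + 1)**2) + 9/(16*(r - 1)).
Integrate each term; A/(r−a) gives A·log|r−a|; A/(r−a)² gives −A/(r−a).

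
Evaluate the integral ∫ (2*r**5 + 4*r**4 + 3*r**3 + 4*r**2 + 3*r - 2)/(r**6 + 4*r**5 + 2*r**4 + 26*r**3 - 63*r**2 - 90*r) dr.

log(r)/45 + 86*log(r - 2)/273 - log(r + 1)/60 + 2021*log(r + 5)/2380 + 8257*log(r**2 + 9)/19890 - 443*atan(r/3)/3315 + C

Factor the denominator: r*(r - 2)*(r + 1)*(r + 5)*(r**2 + 9).
Partial-fraction decomposition: (8257*r - 3987)/(9945*(r**2 + 9)) + 2021/(2380*(r + 5)) - 1/(60*(r + 1)) + 86/(273*(r - 2)) + 1/(45*r).
Integrate each term; A/(r−a) gives A·log|r−a|; the (Br+D)/(r²+p²) term gives a log and an atan.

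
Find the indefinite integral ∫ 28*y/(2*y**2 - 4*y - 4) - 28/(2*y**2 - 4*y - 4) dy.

Let u = 2*y**2 - 4*y - 4, so du = (4*y - 4) dy.
Rewriting, the integral becomes 7·∫ 1/u du = 7·log(u).
Substituting back, u = 2*y**2 - 4*y - 4.

7*log(2*y**2 - 4*y - 4) + C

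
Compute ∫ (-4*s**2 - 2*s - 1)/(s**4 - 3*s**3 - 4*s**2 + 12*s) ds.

-log(s)/12 - 43*log(s - 3)/15 + 21*log(s - 2)/8 + 13*log(s + 2)/40 + C

Factor the denominator: s*(s - 3)*(s - 2)*(s + 2).
Partial-fraction decomposition: 13/(40*(s + 2)) + 21/(8*(s - 2)) - 43/(15*(s - 3)) - 1/(12*s).
Integrate each term: A/(s−a) contributes A·log|s−a|.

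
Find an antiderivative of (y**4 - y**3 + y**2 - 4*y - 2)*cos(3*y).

y**4*sin(3*y)/3 - y**3*sin(3*y)/3 + 4*y**3*cos(3*y)/9 - y**2*sin(3*y)/9 - y**2*cos(3*y)/3 - 10*y*sin(3*y)/9 - 2*y*cos(3*y)/27 - 52*sin(3*y)/81 - 10*cos(3*y)/27 + C

Use integration by parts with u = y**4 - y**3 + y**2 - 4*y - 2, dv = cos(3*y) dy, so v = sin(3*y)/3.
Apply parts 4 times (tabular method): alternate signs, differentiate u down to 0, integrate dv up.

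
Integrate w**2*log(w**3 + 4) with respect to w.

w**3*log(w**3 + 4)/3 - w**3/3 + 4*log(w**3 + 4)/3 + C

Let u = w**3 + 4, so du = (3*w**2) dw.
The integral becomes (1/3)·∫ log(u) du; integrate by parts with u′=log(u), dv′=du.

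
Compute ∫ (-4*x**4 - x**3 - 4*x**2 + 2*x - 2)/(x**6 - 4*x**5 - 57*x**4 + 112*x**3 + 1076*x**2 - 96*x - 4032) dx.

-921*log(x - 7)/550 + 2767*log(x - 6)/1800 - 43*log(x - 2)/1800 + 341*log(x + 3)/450 - 2953*log(x + 4)/4950 + 47/(30*x + 120) + C

Factor the denominator: (x - 7)*(x - 6)*(x - 2)*(x + 3)*(x + 4)**2.
Partial-fraction decomposition: -2953/(4950*(x + 4)) - 47/(30*(x + 4)**2) + 341/(450*(x + 3)) - 43/(1800*(x - 2)) + 2767/(1800*(x - 6)) - 921/(550*(x - 7)).
Integrate each term; A/(x−a) gives A·log|x−a|; A/(x−a)² gives −A/(x−a).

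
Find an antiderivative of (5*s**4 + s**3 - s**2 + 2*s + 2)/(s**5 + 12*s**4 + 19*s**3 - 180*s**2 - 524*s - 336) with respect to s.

Factor the denominator: (s - 4)*(s + 1)*(s + 2)*(s + 6)*(s + 7).
Partial-fraction decomposition: 3867/(110*(s + 7)) - 3109/(100*(s + 6)) + 11/(20*(s + 2)) - 1/(50*(s + 1)) + 223/(550*(s - 4)).
Integrate each term: A/(s−a) contributes A·log|s−a|.

223*log(s - 4)/550 - log(s + 1)/50 + 11*log(s + 2)/20 - 3109*log(s + 6)/100 + 3867*log(s + 7)/110 + C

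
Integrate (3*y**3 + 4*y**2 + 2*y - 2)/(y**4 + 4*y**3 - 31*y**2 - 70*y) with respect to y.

Factor the denominator: y*(y - 5)*(y + 2)*(y + 7).
Partial-fraction decomposition: 283/(140*(y + 7)) - 1/(5*(y + 2)) + 23/(20*(y - 5)) + 1/(35*y).
Integrate each term: A/(y−a) contributes A·log|y−a|.

log(y)/35 + 23*log(y - 5)/20 - log(y + 2)/5 + 283*log(y + 7)/140 + C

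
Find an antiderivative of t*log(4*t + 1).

t**2*log(4*t + 1)/2 - t**2/4 + t/8 - log(4*t + 1)/32 + C

Use integration by parts with u = log(4*t + 1), dv = t dt.
Then du = 4/(4*t + 1) dt and v = t**2/2.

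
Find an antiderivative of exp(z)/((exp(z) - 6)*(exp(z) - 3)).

Let u = e^z, du = e^z dz.
The integral becomes ∫ du/((u-6)(u-3)); decompose into partial fractions.

log(exp(z) - 6)/3 - log(exp(z) - 3)/3 + C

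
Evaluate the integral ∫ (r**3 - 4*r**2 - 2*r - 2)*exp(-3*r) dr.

Use integration by parts with u = r**3 - 4*r**2 - 2*r - 2, dv = exp(-3*r) dr, so v = -exp(-3*r)/3.
Apply parts 3 times (tabular method): alternate signs, differentiate u down to 0, integrate dv up.

(-3*r**3 + 9*r**2 + 12*r + 10)*exp(-3*r)/9 + C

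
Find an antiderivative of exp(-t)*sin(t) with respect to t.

-exp(-t)*sin(t)/2 - exp(-t)*cos(t)/2 + C

Let I denote the integral. Integrate by parts with u = sin(t), dv = exp(-t) dt, so v = -exp(-t): I = -exp(-t)*sin(t) + ∫ exp(-t)*cos(t) dt.
Apply parts again with u = cos(t), dv = exp(-t) dt: ∫ exp(-t)*cos(t) dt = -exp(-t)*cos(t) − I. Substituting back brings back I: I = -exp(-t)*sin(t) - exp(-t)*cos(t) − I.
Solving for I: (1 + 1)·I equals the remaining terms, so I = (1/2)·(-exp(-t)*sin(t) - exp(-t)*cos(t)).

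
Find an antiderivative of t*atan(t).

t**2*atan(t)/2 - t/2 + atan(t)/2 + C

Use integration by parts with u = arctan(t), dv = t dt.
Then du = 1/(t**2 + 1) dt.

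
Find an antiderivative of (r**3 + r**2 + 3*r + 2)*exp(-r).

(-r**3 - 4*r**2 - 11*r - 13)*exp(-r) + C

Use integration by parts with u = r**3 + r**2 + 3*r + 2, dv = exp(-r) dr, so v = -exp(-r).
Apply parts 3 times (tabular method): alternate signs, differentiate u down to 0, integrate dv up.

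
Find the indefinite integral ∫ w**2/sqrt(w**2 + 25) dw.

Substitute w = 5·tan(θ), so dw = 5·sec(θ)^2 dθ and the radical becomes sqrt(w**2 + 25) = 5·sec(θ) by the Pythagorean identity.
Integrate the resulting trig expression in θ, then back-substitute tan(θ) = w/5, sec(θ) = sqrt(w**2 + 25)/5 (absorbing any constant into C).

w*sqrt(w**2 + 25)/2 - 25*log(w + sqrt(w**2 + 25))/2 + C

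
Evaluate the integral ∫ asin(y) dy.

y*asin(y) + sqrt(-y**2 + 1) + C

Use integration by parts with u = arcsin(y), dv = dy.
Then du = 1/sqrt(-y**2 + 1) dy.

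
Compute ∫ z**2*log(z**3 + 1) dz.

Let u = z**3 + 1, so du = (3*z**2) dz.
The integral becomes (1/3)·∫ log(u) du; integrate by parts with u′=log(u), dv′=du.

z**3*log(z**3 + 1)/3 - z**3/3 + log(z**3 + 1)/3 + C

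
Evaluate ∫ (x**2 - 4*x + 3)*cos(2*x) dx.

Use integration by parts with u = x**2 - 4*x + 3, dv = cos(2*x) dx, so v = sin(2*x)/2.
Apply parts 2 times (tabular method): alternate signs, differentiate u down to 0, integrate dv up.

x**2*sin(2*x)/2 - 2*x*sin(2*x) + x*cos(2*x)/2 + 5*sin(2*x)/4 - cos(2*x) + C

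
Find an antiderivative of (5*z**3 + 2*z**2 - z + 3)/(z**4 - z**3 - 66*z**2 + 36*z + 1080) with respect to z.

Factor the denominator: (z - 6)**2*(z + 5)*(z + 6).
Partial-fraction decomposition: 111/(16*(z + 6)) - 567/(121*(z + 5)) + 5321/(1936*(z - 6)) + 383/(44*(z - 6)**2).
Integrate each term; A/(z−a) gives A·log|z−a|; A/(z−a)² gives −A/(z−a).

5321*log(z - 6)/1936 - 567*log(z + 5)/121 + 111*log(z + 6)/16 - 383/(44*z - 264) + C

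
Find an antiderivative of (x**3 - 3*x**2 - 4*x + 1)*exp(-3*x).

Use integration by parts with u = x**3 - 3*x**2 - 4*x + 1, dv = exp(-3*x) dx, so v = -exp(-3*x)/3.
Apply parts 3 times (tabular method): alternate signs, differentiate u down to 0, integrate dv up.

(-9*x**3 + 18*x**2 + 48*x + 7)*exp(-3*x)/27 + C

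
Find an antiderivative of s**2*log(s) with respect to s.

s**3*log(s)/3 - s**3/9 + C

Use integration by parts with u = log(s), dv = s**2 ds.
Then du = 1/s ds and v = s**3/3.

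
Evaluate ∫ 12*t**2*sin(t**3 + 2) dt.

-4*cos(t**3 + 2) + C

Let u = t**3 + 2, so du = (3*t**2) dt.
Rewriting, the integral becomes 4·∫ sin(u) du = 4·-cos(u).
Substituting back, u = t**3 + 2.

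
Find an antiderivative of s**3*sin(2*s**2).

-s**2*cos(2*s**2)/4 + sin(2*s**2)/8 + C

Let u = s², du = 2s ds; rewrite as (1/2)∫ u^1·sin(2u) du.
Now integrate by parts 1 time.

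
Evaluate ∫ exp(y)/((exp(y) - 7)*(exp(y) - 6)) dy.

log(exp(y) - 7) - log(exp(y) - 6) + C

Let u = e^y, du = e^y dy.
The integral becomes ∫ du/((u-7)(u-6)); decompose into partial fractions.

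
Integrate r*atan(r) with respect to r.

r**2*atan(r)/2 - r/2 + atan(r)/2 + C

Use integration by parts with u = arctan(r), dv = r dr.
Then du = 1/(r**2 + 1) dr.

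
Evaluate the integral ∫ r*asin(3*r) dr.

Use integration by parts with u = arcsin(3*r), dv = r dr.
Then du = 3/sqrt(-9*r**2 + 1) dr.

r**2*asin(3*r)/2 + r*sqrt(-9*r**2 + 1)/12 - asin(3*r)/36 + C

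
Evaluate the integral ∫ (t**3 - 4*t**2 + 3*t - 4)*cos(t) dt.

Use integration by parts with u = t**3 - 4*t**2 + 3*t - 4, dv = cos(t) dt, so v = sin(t).
Apply parts 3 times (tabular method): alternate signs, differentiate u down to 0, integrate dv up.

t**3*sin(t) - 4*t**2*sin(t) + 3*t**2*cos(t) - 3*t*sin(t) - 8*t*cos(t) + 4*sin(t) - 3*cos(t) + C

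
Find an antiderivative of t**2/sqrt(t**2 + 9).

t*sqrt(t**2 + 9)/2 - 9*log(t + sqrt(t**2 + 9))/2 + C

Substitute t = 3·tan(θ), so dt = 3·sec(θ)^2 dθ and the radical becomes sqrt(t**2 + 9) = 3·sec(θ) by the Pythagorean identity.
Integrate the resulting trig expression in θ, then back-substitute tan(θ) = t/3, sec(θ) = sqrt(t**2 + 9)/3 (absorbing any constant into C).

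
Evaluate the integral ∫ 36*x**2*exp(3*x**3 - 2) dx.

Let u = 3*x**3 - 2, so du = (9*x**2) dx.
Rewriting, the integral becomes 4·∫ e^u du = 4·e^u.
Substituting back, u = 3*x**3 - 2.

4*exp(3*x**3 - 2) + C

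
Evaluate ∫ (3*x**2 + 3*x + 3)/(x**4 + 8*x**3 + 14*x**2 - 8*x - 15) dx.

3*log(x - 1)/16 - 3*log(x + 1)/16 + 21*log(x + 3)/16 - 21*log(x + 5)/16 + C

Factor the denominator: (x - 1)*(x + 1)*(x + 3)*(x + 5).
Partial-fraction decomposition: -21/(16*(x + 5)) + 21/(16*(x + 3)) - 3/(16*(x + 1)) + 3/(16*(x - 1)).
Integrate each term: A/(x−a) contributes A·log|x−a|.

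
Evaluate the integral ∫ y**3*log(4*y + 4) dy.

y**4*log(4*y + 4)/4 - y**4/16 + y**3/12 - y**2/8 + y/4 - log(y + 1)/4 + C

Use integration by parts with u = log(4*y + 4), dv = y**3 dy.
Then du = 4/(4*y + 4) dy and v = y**4/4.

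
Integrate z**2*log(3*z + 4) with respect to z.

Use integration by parts with u = log(3*z + 4), dv = z**2 dz.
Then du = 3/(3*z + 4) dz and v = z**3/3.

z**3*log(3*z + 4)/3 - z**3/9 + 2*z**2/9 - 16*z/27 + 64*log(3*z + 4)/81 + C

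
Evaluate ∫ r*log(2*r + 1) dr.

Use integration by parts with u = log(2*r + 1), dv = r dr.
Then du = 2/(2*r + 1) dr and v = r**2/2.

r**2*log(2*r + 1)/2 - r**2/4 + r/4 - log(2*r + 1)/8 + C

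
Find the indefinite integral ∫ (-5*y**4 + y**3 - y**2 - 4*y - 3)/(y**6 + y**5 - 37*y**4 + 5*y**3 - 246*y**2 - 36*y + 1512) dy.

-703*log(y - 6)/2080 + 29*log(y - 2)/624 - 87*log(y + 2)/2080 + 2062*log(y + 7)/5655 - 59*log(y**2 + 9)/3770 - 1124*atan(y/3)/5655 + C

Factor the denominator: (y - 6)*(y - 2)*(y + 2)*(y + 7)*(y**2 + 9).
Partial-fraction decomposition: -(59*y + 1124)/(1885*(y**2 + 9)) + 2062/(5655*(y + 7)) - 87/(2080*(y + 2)) + 29/(624*(y - 2)) - 703/(2080*(y - 6)).
Integrate each term; A/(y−a) gives A·log|y−a|; the (By+D)/(y²+p²) term gives a log and an atan.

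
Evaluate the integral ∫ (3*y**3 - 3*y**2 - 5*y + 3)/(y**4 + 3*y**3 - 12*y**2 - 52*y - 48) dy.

Factor the denominator: (y - 4)*(y + 2)**2*(y + 3).
Partial-fraction decomposition: 90/(7*(y + 3)) - 373/(36*(y + 2)) + 23/(6*(y + 2)**2) + 127/(252*(y - 4)).
Integrate each term; A/(y−a) gives A·log|y−a|; A/(y−a)² gives −A/(y−a).

127*log(y - 4)/252 - 373*log(y + 2)/36 + 90*log(y + 3)/7 - 23/(6*y + 12) + C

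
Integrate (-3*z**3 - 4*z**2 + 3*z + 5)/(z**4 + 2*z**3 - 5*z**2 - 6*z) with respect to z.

Factor the denominator: z*(z - 2)*(z + 1)*(z + 3).
Partial-fraction decomposition: -41/(30*(z + 3)) + 1/(6*(z + 1)) - 29/(30*(z - 2)) - 5/(6*z).
Integrate each term: A/(z−a) contributes A·log|z−a|.

-5*log(z)/6 - 29*log(z - 2)/30 + log(z + 1)/6 - 41*log(z + 3)/30 + C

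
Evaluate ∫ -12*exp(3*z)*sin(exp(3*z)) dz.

Let u = exp(3*z), so du = (3*exp(3*z)) dz.
Rewriting, the integral becomes -4·∫ sin(u) du = -4·-cos(u).
Substituting back, u = exp(3*z).

4*cos(exp(3*z)) + C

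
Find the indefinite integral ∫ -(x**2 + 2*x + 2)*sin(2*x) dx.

x**2*cos(2*x)/2 - x*sin(2*x)/2 + x*cos(2*x) - sin(2*x)/2 + 3*cos(2*x)/4 + C

Use integration by parts with u = x**2 + 2*x + 2, dv = -sin(2*x) dx, so v = cos(2*x)/2.
Apply parts 2 times (tabular method): alternate signs, differentiate u down to 0, integrate dv up.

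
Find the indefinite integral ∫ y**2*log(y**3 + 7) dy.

y**3*log(y**3 + 7)/3 - y**3/3 + 7*log(y**3 + 7)/3 + C

Let u = y**3 + 7, so du = (3*y**2) dy.
The integral becomes (1/3)·∫ log(u) du; integrate by parts with u′=log(u), dv′=du.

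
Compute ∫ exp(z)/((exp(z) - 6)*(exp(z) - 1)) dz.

Let u = e^z, du = e^z dz.
The integral becomes ∫ du/((u-1)(u-6)); decompose into partial fractions.

log(exp(z) - 6)/5 - log(exp(z) - 1)/5 + C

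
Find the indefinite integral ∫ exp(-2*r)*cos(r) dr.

exp(-2*r)*sin(r)/5 - 2*exp(-2*r)*cos(r)/5 + C

Let I denote the integral. Integrate by parts with u = cos(r), dv = exp(-2*r) dr, so v = -exp(-2*r)/2: I = -exp(-2*r)*cos(r)/2 − (1/2)·∫ exp(-2*r)*sin(r) dr.
Apply parts again with u = sin(r), dv = exp(-2*r) dr: ∫ exp(-2*r)*sin(r) dr = -exp(-2*r)*sin(r)/2 + (1/2)·I. Substituting back brings back I: I = exp(-2*r)*sin(r)/4 - exp(-2*r)*cos(r)/2 − (1/4)·I.
Solving for I: (1 + 1/4)·I equals the remaining terms, so I = (4/5)·(exp(-2*r)*sin(r)/4 - exp(-2*r)*cos(r)/2).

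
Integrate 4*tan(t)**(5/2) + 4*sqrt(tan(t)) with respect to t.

8*tan(t)**(3/2)/3 + C

Let u = tan(t), so du = (tan(t)**2 + 1) dt.
Rewriting, the integral becomes 4·∫ √u du = 4·(2/3)u^(3/2).
Substituting back, u = tan(t).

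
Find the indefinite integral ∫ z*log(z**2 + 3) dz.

z**2*log(z**2 + 3)/2 - z**2/2 + 3*log(z**2 + 3)/2 + C

Let u = z**2 + 3, so du = (2*z) dz.
The integral becomes (1/2)·∫ log(u) du; integrate by parts with u′=log(u), dv′=du.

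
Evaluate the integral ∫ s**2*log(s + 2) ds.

s**3*log(s + 2)/3 - s**3/9 + s**2/3 - 4*s/3 + 8*log(s + 2)/3 + C

Use integration by parts with u = log(s + 2), dv = s**2 ds.
Then du = 1/(s + 2) ds and v = s**3/3.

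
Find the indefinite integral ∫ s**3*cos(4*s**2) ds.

Let u = s², du = 2s ds; rewrite as (1/2)∫ u^1·cos(4u) du.
Now integrate by parts 1 time.

s**2*sin(4*s**2)/8 + cos(4*s**2)/32 + C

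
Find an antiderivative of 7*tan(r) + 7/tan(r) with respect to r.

7*log(tan(r)) + C

Let u = tan(r), so du = (tan(r)**2 + 1) dr.
Rewriting, the integral becomes 7·∫ 1/u du = 7·log(u).
Substituting back, u = tan(r).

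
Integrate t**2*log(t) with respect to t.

Use integration by parts with u = log(t), dv = t**2 dt.
Then du = 1/t dt and v = t**3/3.

t**3*log(t)/3 - t**3/9 + C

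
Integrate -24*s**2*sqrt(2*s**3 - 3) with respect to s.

-8*(2*s**3 - 3)**(3/2)/3 + C

Let u = 2*s**3 - 3, so du = (6*s**2) ds.
Rewriting, the integral becomes -4·∫ √u du = -4·(2/3)u^(3/2).
Substituting back, u = 2*s**3 - 3.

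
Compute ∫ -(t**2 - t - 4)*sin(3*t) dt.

t**2*cos(3*t)/3 - 2*t*sin(3*t)/9 - t*cos(3*t)/3 + sin(3*t)/9 - 38*cos(3*t)/27 + C

Use integration by parts with u = t**2 - t - 4, dv = -sin(3*t) dt, so v = cos(3*t)/3.
Apply parts 2 times (tabular method): alternate signs, differentiate u down to 0, integrate dv up.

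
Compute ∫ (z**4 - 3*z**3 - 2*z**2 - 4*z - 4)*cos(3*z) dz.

z**4*sin(3*z)/3 - z**3*sin(3*z) + 4*z**3*cos(3*z)/9 - 10*z**2*sin(3*z)/9 - z**2*cos(3*z) - 2*z*sin(3*z)/3 - 20*z*cos(3*z)/27 - 88*sin(3*z)/81 - 2*cos(3*z)/9 + C

Use integration by parts with u = z**4 - 3*z**3 - 2*z**2 - 4*z - 4, dv = cos(3*z) dz, so v = sin(3*z)/3.
Apply parts 4 times (tabular method): alternate signs, differentiate u down to 0, integrate dv up.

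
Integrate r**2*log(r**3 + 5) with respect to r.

Let u = r**3 + 5, so du = (3*r**2) dr.
The integral becomes (1/3)·∫ log(u) du; integrate by parts with u′=log(u), dv′=du.

r**3*log(r**3 + 5)/3 - r**3/3 + 5*log(r**3 + 5)/3 + C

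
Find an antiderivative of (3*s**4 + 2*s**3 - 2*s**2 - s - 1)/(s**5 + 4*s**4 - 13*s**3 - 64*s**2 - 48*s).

Factor the denominator: s*(s - 4)*(s + 1)*(s + 3)*(s + 4).
Partial-fraction decomposition: 611/(96*(s + 4)) - 173/(42*(s + 3)) - 1/(30*(s + 1)) + 859/(1120*(s - 4)) + 1/(48*s).
Integrate each term: A/(s−a) contributes A·log|s−a|.

log(s)/48 + 859*log(s - 4)/1120 - log(s + 1)/30 - 173*log(s + 3)/42 + 611*log(s + 4)/96 + C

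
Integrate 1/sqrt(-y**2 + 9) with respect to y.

Substitute y = 3·sin(θ), so dy = 3·cos(θ) dθ and the radical becomes sqrt(-y**2 + 9) = 3·cos(θ) by the Pythagorean identity.
Integrate the resulting trig expression in θ, then back-substitute θ = asin(y/3), sin(θ) = y/3, cos(θ) = sqrt(-y**2 + 9)/3 (absorbing any constant into C).

asin(y/3) + C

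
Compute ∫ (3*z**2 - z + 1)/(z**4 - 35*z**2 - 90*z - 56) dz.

Factor the denominator: (z - 7)*(z + 1)*(z + 2)*(z + 4).
Partial-fraction decomposition: -53/(66*(z + 4)) + 5/(6*(z + 2)) - 5/(24*(z + 1)) + 47/(264*(z - 7)).
Integrate each term: A/(z−a) contributes A·log|z−a|.

47*log(z - 7)/264 - 5*log(z + 1)/24 + 5*log(z + 2)/6 - 53*log(z + 4)/66 + C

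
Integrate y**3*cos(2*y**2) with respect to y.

y**2*sin(2*y**2)/4 + cos(2*y**2)/8 + C

Let u = y², du = 2y dy; rewrite as (1/2)∫ u^1·cos(2u) du.
Now integrate by parts 1 time.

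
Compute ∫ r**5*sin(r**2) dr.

Let u = r², du = 2r dr; rewrite as (1/2)∫ u^2·sin(1u) du.
Now integrate by parts 2 times.

-r**4*cos(r**2)/2 + r**2*sin(r**2) + cos(r**2) + C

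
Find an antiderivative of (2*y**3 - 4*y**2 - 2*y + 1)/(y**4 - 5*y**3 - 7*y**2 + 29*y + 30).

Factor the denominator: (y - 5)*(y - 3)*(y + 1)*(y + 2).
Partial-fraction decomposition: 27/(35*(y + 2)) - 1/(8*(y + 1)) - 13/(40*(y - 3)) + 47/(28*(y - 5)).
Integrate each term: A/(y−a) contributes A·log|y−a|.

47*log(y - 5)/28 - 13*log(y - 3)/40 - log(y + 1)/8 + 27*log(y + 2)/35 + C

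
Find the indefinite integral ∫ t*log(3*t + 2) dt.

t**2*log(3*t + 2)/2 - t**2/4 + t/3 - 2*log(3*t + 2)/9 + C

Use integration by parts with u = log(3*t + 2), dv = t dt.
Then du = 3/(3*t + 2) dt and v = t**2/2.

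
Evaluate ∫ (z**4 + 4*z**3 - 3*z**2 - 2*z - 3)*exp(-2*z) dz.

(-z**4 - 6*z**3 - 6*z**2 - 4*z + 1)*exp(-2*z)/2 + C

Use integration by parts with u = z**4 + 4*z**3 - 3*z**2 - 2*z - 3, dv = exp(-2*z) dz, so v = -exp(-2*z)/2.
Apply parts 4 times (tabular method): alternate signs, differentiate u down to 0, integrate dv up.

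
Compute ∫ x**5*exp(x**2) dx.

(x**4 - 2*x**2 + 2)*exp(x**2)/2 + C

Let u = x², du = 2x dx; rewrite as (1/2)∫ u^2·exp(1u) du.
Now integrate by parts 2 times.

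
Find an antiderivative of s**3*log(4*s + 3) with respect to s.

Use integration by parts with u = log(4*s + 3), dv = s**3 ds.
Then du = 4/(4*s + 3) ds and v = s**4/4.

s**4*log(4*s + 3)/4 - s**4/16 + s**3/16 - 9*s**2/128 + 27*s/256 - 81*log(4*s + 3)/1024 + C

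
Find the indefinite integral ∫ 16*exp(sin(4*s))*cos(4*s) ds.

Let u = sin(4*s), so du = (4*cos(4*s)) ds.
Rewriting, the integral becomes 4·∫ e^u du = 4·e^u.
Substituting back, u = sin(4*s).

4*exp(sin(4*s)) + C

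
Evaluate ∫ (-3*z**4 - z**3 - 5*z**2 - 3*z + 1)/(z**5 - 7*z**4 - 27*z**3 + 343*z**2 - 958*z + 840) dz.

Factor the denominator: (z - 5)*(z - 4)*(z - 3)*(z - 2)*(z + 7).
Partial-fraction decomposition: -787/(1320*(z + 7)) + 3/(2*(z - 2)) - 323/(20*(z - 3)) + 923/(22*(z - 4)) - 713/(24*(z - 5)).
Integrate each term: A/(z−a) contributes A·log|z−a|.

-713*log(z - 5)/24 + 923*log(z - 4)/22 - 323*log(z - 3)/20 + 3*log(z - 2)/2 - 787*log(z + 7)/1320 + C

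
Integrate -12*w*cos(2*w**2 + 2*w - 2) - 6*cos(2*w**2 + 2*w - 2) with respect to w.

-3*sin(2*w**2 + 2*w - 2) + C

Let u = 2*w**2 + 2*w - 2, so du = (4*w + 2) dw.
Rewriting, the integral becomes -3·∫ cos(u) du = -3·sin(u).
Substituting back, u = 2*w**2 + 2*w - 2.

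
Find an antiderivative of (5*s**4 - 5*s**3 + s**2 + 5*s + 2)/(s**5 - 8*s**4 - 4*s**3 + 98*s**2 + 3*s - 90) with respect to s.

5468*log(s - 6)/315 - 319*log(s - 5)/24 + log(s - 1)/20 - log(s + 1)/21 + 67*log(s + 3)/72 + C

Factor the denominator: (s - 6)*(s - 5)*(s - 1)*(s + 1)*(s + 3).
Partial-fraction decomposition: 67/(72*(s + 3)) - 1/(21*(s + 1)) + 1/(20*(s - 1)) - 319/(24*(s - 5)) + 5468/(315*(s - 6)).
Integrate each term: A/(s−a) contributes A·log|s−a|.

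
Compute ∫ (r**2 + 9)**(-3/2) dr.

Substitute r = 3·tan(θ), so dr = 3·sec(θ)^2 dθ and the radical becomes sqrt(r**2 + 9) = 3·sec(θ) by the Pythagorean identity.
Integrate the resulting trig expression in θ, then back-substitute tan(θ) = r/3, sec(θ) = sqrt(r**2 + 9)/3 (absorbing any constant into C).

r/(9*sqrt(r**2 + 9)) + C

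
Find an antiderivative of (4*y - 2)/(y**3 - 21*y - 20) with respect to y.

-2*log(y + 4)/3 + log(y**2 - 4*y - 5)/3 + C

Factor the denominator: (y - 5)*(y + 1)*(y + 4).
Partial-fraction decomposition: -2/(3*(y + 4)) + 1/(3*(y + 1)) + 1/(3*(y - 5)).
Integrate each term: A/(y−a) contributes A·log|y−a|.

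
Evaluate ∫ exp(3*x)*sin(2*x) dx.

3*exp(3*x)*sin(2*x)/13 - 2*exp(3*x)*cos(2*x)/13 + C

Let I denote the integral. Integrate by parts with u = sin(2*x), dv = exp(3*x) dx, so v = exp(3*x)/3: I = exp(3*x)*sin(2*x)/3 − (2/3)·∫ exp(3*x)*cos(2*x) dx.
Apply parts again with u = cos(2*x), dv = exp(3*x) dx: ∫ exp(3*x)*cos(2*x) dx = exp(3*x)*cos(2*x)/3 + (2/3)·I. Substituting back brings back I: I = exp(3*x)*sin(2*x)/3 - 2*exp(3*x)*cos(2*x)/9 − (4/9)·I.
Solving for I: (1 + 4/9)·I equals the remaining terms, so I = (9/13)·(exp(3*x)*sin(2*x)/3 - 2*exp(3*x)*cos(2*x)/9).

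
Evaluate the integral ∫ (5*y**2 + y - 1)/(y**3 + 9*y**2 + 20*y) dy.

-log(y)/20 - 75*log(y + 4)/4 + 119*log(y + 5)/5 + C

Factor the denominator: y*(y + 4)*(y + 5).
Partial-fraction decomposition: 119/(5*(y + 5)) - 75/(4*(y + 4)) - 1/(20*y).
Integrate each term: A/(y−a) contributes A·log|y−a|.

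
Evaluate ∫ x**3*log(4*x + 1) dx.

Use integration by parts with u = log(4*x + 1), dv = x**3 dx.
Then du = 4/(4*x + 1) dx and v = x**4/4.

x**4*log(4*x + 1)/4 - x**4/16 + x**3/48 - x**2/128 + x/256 - log(4*x + 1)/1024 + C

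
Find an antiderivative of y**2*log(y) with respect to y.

Use integration by parts with u = log(y), dv = y**2 dy.
Then du = 1/y dy and v = y**3/3.

y**3*log(y)/3 - y**3/9 + C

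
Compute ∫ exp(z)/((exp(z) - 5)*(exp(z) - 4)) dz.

log(exp(z) - 5) - log(exp(z) - 4) + C

Let u = e^z, du = e^z dz.
The integral becomes ∫ du/((u-5)(u-4)); decompose into partial fractions.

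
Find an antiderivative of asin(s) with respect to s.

Use integration by parts with u = arcsin(s), dv = ds.
Then du = 1/sqrt(-s**2 + 1) ds.

s*asin(s) + sqrt(-s**2 + 1) + C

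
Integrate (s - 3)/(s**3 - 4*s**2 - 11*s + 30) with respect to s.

log(s - 5)/12 + log(s - 2)/15 - 3*log(s + 3)/20 + C

Factor the denominator: (s - 5)*(s - 2)*(s + 3).
Partial-fraction decomposition: -3/(20*(s + 3)) + 1/(15*(s - 2)) + 1/(12*(s - 5)).
Integrate each term: A/(s−a) contributes A·log|s−a|.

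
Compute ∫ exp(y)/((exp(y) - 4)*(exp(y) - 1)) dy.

Let u = e^y, du = e^y dy.
The integral becomes ∫ du/((u-4)(u-1)); decompose into partial fractions.

log(exp(y) - 4)/3 - log(exp(y) - 1)/3 + C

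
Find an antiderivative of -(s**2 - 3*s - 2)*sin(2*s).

s**2*cos(2*s)/2 - s*sin(2*s)/2 - 3*s*cos(2*s)/2 + 3*sin(2*s)/4 - 5*cos(2*s)/4 + C

Use integration by parts with u = s**2 - 3*s - 2, dv = -sin(2*s) ds, so v = cos(2*s)/2.
Apply parts 2 times (tabular method): alternate signs, differentiate u down to 0, integrate dv up.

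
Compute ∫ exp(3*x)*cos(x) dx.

exp(3*x)*sin(x)/10 + 3*exp(3*x)*cos(x)/10 + C

Let I denote the integral. Integrate by parts with u = cos(x), dv = exp(3*x) dx, so v = exp(3*x)/3: I = exp(3*x)*cos(x)/3 + (1/3)·∫ exp(3*x)*sin(x) dx.
Apply parts again with u = sin(x), dv = exp(3*x) dx: ∫ exp(3*x)*sin(x) dx = exp(3*x)*sin(x)/3 − (1/3)·I. Substituting back brings back I: I = exp(3*x)*sin(x)/9 + exp(3*x)*cos(x)/3 − (1/9)·I.
Solving for I: (1 + 1/9)·I equals the remaining terms, so I = (9/10)·(exp(3*x)*sin(x)/9 + exp(3*x)*cos(x)/3).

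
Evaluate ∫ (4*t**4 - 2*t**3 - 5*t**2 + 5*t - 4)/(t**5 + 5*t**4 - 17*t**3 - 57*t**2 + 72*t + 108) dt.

Factor the denominator: (t - 3)*(t - 2)*(t + 1)*(t + 3)*(t + 6).
Partial-fraction decomposition: 2701/(540*(t + 6)) - 157/(90*(t + 3)) - 1/(15*(t + 1)) - 17/(60*(t - 2)) + 59/(54*(t - 3)).
Integrate each term: A/(t−a) contributes A·log|t−a|.

59*log(t - 3)/54 - 17*log(t - 2)/60 - log(t + 1)/15 - 157*log(t + 3)/90 + 2701*log(t + 6)/540 + C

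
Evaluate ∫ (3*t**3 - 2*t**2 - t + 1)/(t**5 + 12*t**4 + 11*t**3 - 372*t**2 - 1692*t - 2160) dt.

Factor the denominator: (t - 6)*(t + 3)*(t + 4)*(t + 5)*(t + 6).
Partial-fraction decomposition: -713/(72*(t + 6)) + 419/(22*(t + 5)) - 219/(20*(t + 4)) + 95/(54*(t + 3)) + 571/(11880*(t - 6)).
Integrate each term: A/(t−a) contributes A·log|t−a|.

571*log(t - 6)/11880 + 95*log(t + 3)/54 - 219*log(t + 4)/20 + 419*log(t + 5)/22 - 713*log(t + 6)/72 + C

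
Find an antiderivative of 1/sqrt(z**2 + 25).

log(z + sqrt(z**2 + 25)) + C

Substitute z = 5·tan(θ), so dz = 5·sec(θ)^2 dθ and the radical becomes sqrt(z**2 + 25) = 5·sec(θ) by the Pythagorean identity.
Integrate the resulting trig expression in θ, then back-substitute tan(θ) = z/5, sec(θ) = sqrt(z**2 + 25)/5 (absorbing any constant into C).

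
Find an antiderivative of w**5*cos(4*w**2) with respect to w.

Let u = w², du = 2w dw; rewrite as (1/2)∫ u^2·cos(4u) du.
Now integrate by parts 2 times.

w**4*sin(4*w**2)/8 + w**2*cos(4*w**2)/16 - sin(4*w**2)/64 + C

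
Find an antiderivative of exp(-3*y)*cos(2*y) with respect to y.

2*exp(-3*y)*sin(2*y)/13 - 3*exp(-3*y)*cos(2*y)/13 + C

Let I denote the integral. Integrate by parts with u = cos(2*y), dv = exp(-3*y) dy, so v = -exp(-3*y)/3: I = -exp(-3*y)*cos(2*y)/3 − (2/3)·∫ exp(-3*y)*sin(2*y) dy.
Apply parts again with u = sin(2*y), dv = exp(-3*y) dy: ∫ exp(-3*y)*sin(2*y) dy = -exp(-3*y)*sin(2*y)/3 + (2/3)·I. Substituting back brings back I: I = 2*exp(-3*y)*sin(2*y)/9 - exp(-3*y)*cos(2*y)/3 − (4/9)·I.
Solving for I: (1 + 4/9)·I equals the remaining terms, so I = (9/13)·(2*exp(-3*y)*sin(2*y)/9 - exp(-3*y)*cos(2*y)/3).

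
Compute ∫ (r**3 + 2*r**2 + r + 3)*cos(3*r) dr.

r**3*sin(3*r)/3 + 2*r**2*sin(3*r)/3 + r**2*cos(3*r)/3 + r*sin(3*r)/9 + 4*r*cos(3*r)/9 + 23*sin(3*r)/27 + cos(3*r)/27 + C

Use integration by parts with u = r**3 + 2*r**2 + r + 3, dv = cos(3*r) dr, so v = sin(3*r)/3.
Apply parts 3 times (tabular method): alternate signs, differentiate u down to 0, integrate dv up.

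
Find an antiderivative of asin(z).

Use integration by parts with u = arcsin(z), dv = dz.
Then du = 1/sqrt(-z**2 + 1) dz.

z*asin(z) + sqrt(-z**2 + 1) + C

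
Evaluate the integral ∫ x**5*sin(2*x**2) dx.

-x**4*cos(2*x**2)/4 + x**2*sin(2*x**2)/4 + cos(2*x**2)/8 + C

Let u = x², du = 2x dx; rewrite as (1/2)∫ u^2·sin(2u) du.
Now integrate by parts 2 times.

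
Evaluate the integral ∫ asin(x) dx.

x*asin(x) + sqrt(-x**2 + 1) + C

Use integration by parts with u = arcsin(x), dv = dx.
Then du = 1/sqrt(-x**2 + 1) dx.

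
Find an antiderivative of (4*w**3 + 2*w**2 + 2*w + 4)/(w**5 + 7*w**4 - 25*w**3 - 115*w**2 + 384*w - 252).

Factor the denominator: (w - 3)*(w - 2)*(w - 1)*(w + 6)*(w + 7).
Partial-fraction decomposition: -107/(60*(w + 7)) + 100/(63*(w + 6)) + 3/(28*(w - 1)) - 2/(3*(w - 2)) + 34/(45*(w - 3)).
Integrate each term: A/(w−a) contributes A·log|w−a|.

34*log(w - 3)/45 - 2*log(w - 2)/3 + 3*log(w - 1)/28 + 100*log(w + 6)/63 - 107*log(w + 7)/60 + C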